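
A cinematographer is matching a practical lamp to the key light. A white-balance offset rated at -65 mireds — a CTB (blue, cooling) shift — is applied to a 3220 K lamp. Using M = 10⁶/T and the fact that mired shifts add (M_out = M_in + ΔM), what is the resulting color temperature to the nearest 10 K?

M_in = 10⁶/3220 = 310.56 mireds.
M_out = 310.56 + (-65) = 245.56 mireds.
T_out = 10⁶/245.56 = 4072.3 K → 4070 K.

4070 K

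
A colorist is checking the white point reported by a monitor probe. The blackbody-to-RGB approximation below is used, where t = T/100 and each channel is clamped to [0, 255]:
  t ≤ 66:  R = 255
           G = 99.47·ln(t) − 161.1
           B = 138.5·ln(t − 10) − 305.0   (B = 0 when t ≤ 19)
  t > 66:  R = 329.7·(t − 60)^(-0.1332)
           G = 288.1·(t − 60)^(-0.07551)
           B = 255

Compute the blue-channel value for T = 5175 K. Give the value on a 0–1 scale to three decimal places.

0.831

t = 5175/100 = 51.75; the t ≤ 66 branch applies.
B = 138.5·ln(51.75 − 10) − 305.0 = 138.5·ln 41.75 − 305.0 = 138.5·3.7317 − 305.0 = 211.840.
On a 0–1 scale: 211.840/255 = 0.8307 → 0.831.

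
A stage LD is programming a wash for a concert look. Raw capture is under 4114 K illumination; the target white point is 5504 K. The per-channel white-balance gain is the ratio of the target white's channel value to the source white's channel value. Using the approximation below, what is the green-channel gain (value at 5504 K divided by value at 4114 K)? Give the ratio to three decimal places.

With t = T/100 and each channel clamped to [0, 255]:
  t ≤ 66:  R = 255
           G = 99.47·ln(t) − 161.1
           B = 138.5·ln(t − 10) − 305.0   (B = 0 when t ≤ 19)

At 4114 K (t = 41.14):
  G = 99.47·ln 41.14 − 161.1 = 99.47·3.7170 − 161.1 = 208.628.
At 5504 K (t = 55.04):
  G = 99.47·ln 55.04 − 161.1 = 99.47·4.0081 − 161.1 = 237.582.
Gain = 237.582 / 208.628 = 1.1388 → 1.139.

1.139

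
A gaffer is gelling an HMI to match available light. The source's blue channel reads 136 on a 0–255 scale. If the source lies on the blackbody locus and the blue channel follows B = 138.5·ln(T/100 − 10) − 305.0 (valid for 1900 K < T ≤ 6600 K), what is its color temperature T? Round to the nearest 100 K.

ln(t − 10) = (136 + 305.0) / 138.5 = 3.1841.
t − 10 = e^3.1841 = 24.146, so t = 34.146.
T = 100·t = 3415 K → 3400 K to the nearest 100 K.

3400 K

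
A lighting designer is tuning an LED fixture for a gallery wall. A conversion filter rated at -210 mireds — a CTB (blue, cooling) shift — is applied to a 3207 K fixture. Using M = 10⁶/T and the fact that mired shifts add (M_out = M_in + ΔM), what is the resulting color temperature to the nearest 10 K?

M_in = 10⁶/3207 = 311.82 mireds.
M_out = 311.82 + (-210) = 101.82 mireds.
T_out = 10⁶/101.82 = 9821.5 K → 9820 K.

9820 K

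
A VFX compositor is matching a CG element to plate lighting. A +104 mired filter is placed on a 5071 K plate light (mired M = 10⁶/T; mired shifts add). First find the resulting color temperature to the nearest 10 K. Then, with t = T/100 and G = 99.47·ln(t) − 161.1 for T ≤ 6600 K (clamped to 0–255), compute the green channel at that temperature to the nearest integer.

187

M_in = 10⁶/5071 = 197.20; M_out = 197.20 + (+104) = 301.20.
T_out = 10⁶/301.20 = 3320.1 K → 3320 K; t = 33.2.
G = 99.47·ln 33.2 − 161.1 = 99.47·3.5025 − 161.1 = 187.299.
Rounded: 187.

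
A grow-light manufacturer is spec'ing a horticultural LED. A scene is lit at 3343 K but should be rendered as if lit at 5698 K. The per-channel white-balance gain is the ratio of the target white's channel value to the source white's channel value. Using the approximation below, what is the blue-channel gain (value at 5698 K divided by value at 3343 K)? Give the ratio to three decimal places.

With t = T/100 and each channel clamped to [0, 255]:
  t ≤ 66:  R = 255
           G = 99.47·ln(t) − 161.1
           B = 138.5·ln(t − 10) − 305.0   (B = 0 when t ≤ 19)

At 3343 K (t = 33.43):
  B = 138.5·ln(33.43 − 10) − 305.0 = 138.5·ln 23.43 − 305.0 = 138.5·3.1540 − 305.0 = 131.831.
At 5698 K (t = 56.98):
  B = 138.5·ln(56.98 − 10) − 305.0 = 138.5·ln 46.98 − 305.0 = 138.5·3.8497 − 305.0 = 228.186.
Gain = 228.186 / 131.831 = 1.7309 → 1.731.

1.731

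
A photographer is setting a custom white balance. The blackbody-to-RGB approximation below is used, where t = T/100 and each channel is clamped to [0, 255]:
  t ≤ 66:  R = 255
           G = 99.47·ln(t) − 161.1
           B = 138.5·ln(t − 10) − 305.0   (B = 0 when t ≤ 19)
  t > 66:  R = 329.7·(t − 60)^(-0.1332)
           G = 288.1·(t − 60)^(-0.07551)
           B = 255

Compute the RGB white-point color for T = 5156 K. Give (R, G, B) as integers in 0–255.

(255, 231, 211)

t = 5156/100 = 51.56; the t ≤ 66 branch applies.
R = 255 by definition for t ≤ 66.
G = 99.47·ln 51.56 − 161.1 = 99.47·3.9427 − 161.1 = 231.085.
B = 138.5·ln(51.56 − 10) − 305.0 = 138.5·ln 41.56 − 305.0 = 138.5·3.7271 − 305.0 = 211.209.
Rounded: (255, 231, 211).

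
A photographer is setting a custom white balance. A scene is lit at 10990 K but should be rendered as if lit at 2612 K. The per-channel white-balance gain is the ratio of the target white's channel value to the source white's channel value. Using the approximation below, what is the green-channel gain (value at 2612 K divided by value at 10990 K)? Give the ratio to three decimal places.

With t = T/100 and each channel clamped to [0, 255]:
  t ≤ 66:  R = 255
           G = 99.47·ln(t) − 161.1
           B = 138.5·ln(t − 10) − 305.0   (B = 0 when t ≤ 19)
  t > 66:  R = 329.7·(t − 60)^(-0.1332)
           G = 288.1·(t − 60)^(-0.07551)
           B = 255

0.762

At 10990 K (t = 109.9):
  G = 288.1·(109.9 − 60)^(-0.07551) = 288.1·49.9^(-0.07551) = 288.1·0.74435 = 214.447.
At 2612 K (t = 26.12):
  G = 99.47·ln 26.12 − 161.1 = 99.47·3.2627 − 161.1 = 163.441.
Gain = 163.441 / 214.447 = 0.7622 → 0.762.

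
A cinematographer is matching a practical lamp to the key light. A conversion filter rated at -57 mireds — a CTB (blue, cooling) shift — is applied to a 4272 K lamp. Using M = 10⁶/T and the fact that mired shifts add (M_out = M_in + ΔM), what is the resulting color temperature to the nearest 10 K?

M_in = 10⁶/4272 = 234.08 mireds.
M_out = 234.08 + (-57) = 177.08 mireds.
T_out = 10⁶/177.08 = 5647.1 K → 5650 K.

5650 K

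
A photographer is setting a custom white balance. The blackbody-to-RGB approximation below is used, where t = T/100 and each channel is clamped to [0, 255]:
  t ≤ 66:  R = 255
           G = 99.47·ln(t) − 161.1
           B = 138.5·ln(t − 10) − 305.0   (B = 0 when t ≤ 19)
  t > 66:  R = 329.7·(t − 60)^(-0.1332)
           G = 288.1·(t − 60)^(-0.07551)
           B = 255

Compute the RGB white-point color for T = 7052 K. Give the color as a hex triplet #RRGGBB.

t = 7052/100 = 70.52; the t > 66 branch applies.
R = 329.7·(70.52 − 60)^(-0.1332) = 329.7·10.52^(-0.1332) = 329.7·0.73092 = 240.983.
G = 288.1·(70.52 − 60)^(-0.07551) = 288.1·10.52^(-0.07551) = 288.1·0.83720 = 241.196.
B = 255 by definition for t > 66.
Rounded: (241, 241, 255).
In hex: #F1F1FF.

#F1F1FF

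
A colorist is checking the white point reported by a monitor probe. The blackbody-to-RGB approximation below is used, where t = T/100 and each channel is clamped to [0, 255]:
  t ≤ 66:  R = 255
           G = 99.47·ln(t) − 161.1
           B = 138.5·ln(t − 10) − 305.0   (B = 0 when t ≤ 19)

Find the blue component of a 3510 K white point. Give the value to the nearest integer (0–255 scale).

t = 3510/100 = 35.1; the t ≤ 66 branch applies.
B = 138.5·ln(35.1 − 10) − 305.0 = 138.5·ln 25.1 − 305.0 = 138.5·3.2229 − 305.0 = 141.367.
Rounded: 141.

141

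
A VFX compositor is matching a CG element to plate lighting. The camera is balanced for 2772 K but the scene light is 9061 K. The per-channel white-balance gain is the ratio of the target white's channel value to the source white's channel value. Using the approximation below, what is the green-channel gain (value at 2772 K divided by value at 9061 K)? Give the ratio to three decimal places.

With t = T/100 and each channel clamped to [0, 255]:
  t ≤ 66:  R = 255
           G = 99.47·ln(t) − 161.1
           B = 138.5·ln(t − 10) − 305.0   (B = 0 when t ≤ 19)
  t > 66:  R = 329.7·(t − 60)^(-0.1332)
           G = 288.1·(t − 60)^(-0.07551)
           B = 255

0.761

At 9061 K (t = 90.61):
  G = 288.1·(90.61 − 60)^(-0.07551) = 288.1·30.61^(-0.07551) = 288.1·0.77233 = 222.508.
At 2772 K (t = 27.72):
  G = 99.47·ln 27.72 − 161.1 = 99.47·3.3222 − 161.1 = 169.355.
Gain = 169.355 / 222.508 = 0.7611 → 0.761.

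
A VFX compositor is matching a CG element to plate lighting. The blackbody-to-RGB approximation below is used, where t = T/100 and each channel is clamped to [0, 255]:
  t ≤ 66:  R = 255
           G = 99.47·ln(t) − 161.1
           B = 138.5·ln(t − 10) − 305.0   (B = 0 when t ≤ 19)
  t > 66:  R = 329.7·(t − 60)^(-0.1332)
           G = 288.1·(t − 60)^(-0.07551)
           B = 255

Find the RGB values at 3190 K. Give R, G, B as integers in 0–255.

R=255, G=183, B=122

t = 3190/100 = 31.9; the t ≤ 66 branch applies.
R = 255 by definition for t ≤ 66.
G = 99.47·ln 31.9 − 161.1 = 99.47·3.4626 − 161.1 = 183.325.
B = 138.5·ln(31.9 − 10) − 305.0 = 138.5·ln 21.9 − 305.0 = 138.5·3.0865 − 305.0 = 122.478.
Rounded: (255, 183, 122).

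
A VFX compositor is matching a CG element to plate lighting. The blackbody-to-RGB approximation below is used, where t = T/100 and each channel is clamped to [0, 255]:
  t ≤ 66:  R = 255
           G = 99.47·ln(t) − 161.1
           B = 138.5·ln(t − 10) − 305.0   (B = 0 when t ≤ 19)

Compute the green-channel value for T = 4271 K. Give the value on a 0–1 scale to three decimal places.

t = 4271/100 = 42.71; the t ≤ 66 branch applies.
G = 99.47·ln 42.71 − 161.1 = 99.47·3.7544 − 161.1 = 212.353.
On a 0–1 scale: 212.353/255 = 0.8328 → 0.833.

0.833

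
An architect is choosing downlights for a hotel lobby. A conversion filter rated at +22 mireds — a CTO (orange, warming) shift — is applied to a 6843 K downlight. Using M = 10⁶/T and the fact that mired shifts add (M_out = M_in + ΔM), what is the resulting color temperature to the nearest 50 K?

5950 K

M_in = 10⁶/6843 = 146.13 mireds.
M_out = 146.13 + (+22) = 168.13 mireds.
T_out = 10⁶/168.13 = 5947.6 K → 5950 K.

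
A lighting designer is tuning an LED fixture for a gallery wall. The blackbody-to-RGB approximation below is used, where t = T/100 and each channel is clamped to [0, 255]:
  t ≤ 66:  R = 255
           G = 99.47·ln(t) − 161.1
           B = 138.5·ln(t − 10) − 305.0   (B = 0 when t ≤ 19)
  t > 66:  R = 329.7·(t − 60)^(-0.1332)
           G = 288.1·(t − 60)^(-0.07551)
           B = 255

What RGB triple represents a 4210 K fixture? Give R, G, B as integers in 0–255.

t = 4210/100 = 42.1; the t ≤ 66 branch applies.
R = 255 by definition for t ≤ 66.
G = 99.47·ln 42.1 − 161.1 = 99.47·3.7400 − 161.1 = 210.923.
B = 138.5·ln(42.1 − 10) − 305.0 = 138.5·ln 32.1 − 305.0 = 138.5·3.4689 − 305.0 = 175.437.
Rounded: (255, 211, 175).

R=255, G=211, B=175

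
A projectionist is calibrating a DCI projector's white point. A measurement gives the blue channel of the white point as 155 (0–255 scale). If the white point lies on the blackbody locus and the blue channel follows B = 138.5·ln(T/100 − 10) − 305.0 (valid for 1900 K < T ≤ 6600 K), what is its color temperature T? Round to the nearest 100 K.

3800 K

ln(t − 10) = (155 + 305.0) / 138.5 = 3.3213.
t − 10 = e^3.3213 = 27.696, so t = 37.696.
T = 100·t = 3770 K → 3800 K to the nearest 100 K.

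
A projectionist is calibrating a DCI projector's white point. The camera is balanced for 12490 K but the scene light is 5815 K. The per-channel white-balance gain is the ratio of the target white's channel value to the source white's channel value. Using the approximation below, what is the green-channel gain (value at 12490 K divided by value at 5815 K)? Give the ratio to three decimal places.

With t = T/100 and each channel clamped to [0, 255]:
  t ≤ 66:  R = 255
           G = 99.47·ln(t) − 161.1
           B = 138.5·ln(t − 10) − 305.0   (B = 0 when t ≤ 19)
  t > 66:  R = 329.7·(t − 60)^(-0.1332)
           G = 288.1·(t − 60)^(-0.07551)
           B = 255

0.865

At 5815 K (t = 58.15):
  G = 99.47·ln 58.15 − 161.1 = 99.47·4.0630 − 161.1 = 243.049.
At 12490 K (t = 124.9):
  G = 288.1·(124.9 − 60)^(-0.07551) = 288.1·64.9^(-0.07551) = 288.1·0.72972 = 210.233.
Gain = 210.233 / 243.049 = 0.8650 → 0.865.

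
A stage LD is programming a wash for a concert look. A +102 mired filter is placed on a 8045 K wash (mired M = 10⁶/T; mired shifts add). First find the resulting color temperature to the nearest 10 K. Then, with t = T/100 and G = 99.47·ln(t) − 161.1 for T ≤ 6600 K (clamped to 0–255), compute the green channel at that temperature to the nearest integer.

M_in = 10⁶/8045 = 124.30; M_out = 124.30 + (+102) = 226.30.
T_out = 10⁶/226.30 = 4418.9 K → 4420 K; t = 44.2.
G = 99.47·ln 44.2 − 161.1 = 99.47·3.7887 − 161.1 = 215.764.
Rounded: 216.

216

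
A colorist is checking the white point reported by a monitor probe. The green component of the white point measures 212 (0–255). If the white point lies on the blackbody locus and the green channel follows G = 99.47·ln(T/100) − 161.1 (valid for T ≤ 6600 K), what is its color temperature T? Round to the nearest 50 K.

4250 K

ln t = (212 + 161.1) / 99.47 = 3.7509.
t = e^3.7509 = 42.559.
T = 100·t = 4256 K → 4250 K to the nearest 50 K.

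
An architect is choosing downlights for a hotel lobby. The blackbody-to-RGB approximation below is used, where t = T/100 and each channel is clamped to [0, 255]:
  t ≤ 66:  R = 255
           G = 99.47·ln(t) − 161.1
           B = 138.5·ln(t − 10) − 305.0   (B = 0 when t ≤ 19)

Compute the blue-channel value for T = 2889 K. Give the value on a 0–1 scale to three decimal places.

t = 2889/100 = 28.89; the t ≤ 66 branch applies.
B = 138.5·ln(28.89 − 10) − 305.0 = 138.5·ln 18.89 − 305.0 = 138.5·2.9386 − 305.0 = 102.001.
On a 0–1 scale: 102.001/255 = 0.4000 → 0.400.

0.400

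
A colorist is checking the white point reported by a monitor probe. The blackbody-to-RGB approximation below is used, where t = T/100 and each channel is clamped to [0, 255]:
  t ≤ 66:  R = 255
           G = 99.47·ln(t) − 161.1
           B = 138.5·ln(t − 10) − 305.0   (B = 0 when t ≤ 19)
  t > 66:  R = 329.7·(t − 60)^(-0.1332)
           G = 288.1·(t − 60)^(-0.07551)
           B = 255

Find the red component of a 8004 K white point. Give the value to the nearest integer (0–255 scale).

221

t = 8004/100 = 80.04; the t > 66 branch applies.
R = 329.7·(80.04 − 60)^(-0.1332) = 329.7·20.04^(-0.1332) = 329.7·0.67079 = 221.160.
Rounded: 221.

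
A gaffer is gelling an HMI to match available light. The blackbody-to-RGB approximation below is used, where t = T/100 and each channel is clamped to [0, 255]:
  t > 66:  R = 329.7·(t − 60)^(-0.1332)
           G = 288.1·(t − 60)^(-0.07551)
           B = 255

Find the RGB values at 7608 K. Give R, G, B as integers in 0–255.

R=228, G=234, B=255

t = 7608/100 = 76.08; the t > 66 branch applies.
R = 329.7·(76.08 − 60)^(-0.1332) = 329.7·16.08^(-0.1332) = 329.7·0.69075 = 227.741.
G = 288.1·(76.08 − 60)^(-0.07551) = 288.1·16.08^(-0.07551) = 288.1·0.81080 = 233.591.
B = 255 by definition for t > 66.
Rounded: (228, 234, 255).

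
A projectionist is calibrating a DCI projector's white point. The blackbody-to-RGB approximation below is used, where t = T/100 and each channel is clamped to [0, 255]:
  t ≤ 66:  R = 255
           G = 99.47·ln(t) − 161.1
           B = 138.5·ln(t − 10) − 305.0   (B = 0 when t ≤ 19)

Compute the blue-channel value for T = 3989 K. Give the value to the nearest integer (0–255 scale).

166

t = 3989/100 = 39.89; the t ≤ 66 branch applies.
B = 138.5·ln(39.89 − 10) − 305.0 = 138.5·ln 29.89 − 305.0 = 138.5·3.3975 − 305.0 = 165.557.
Rounded: 166.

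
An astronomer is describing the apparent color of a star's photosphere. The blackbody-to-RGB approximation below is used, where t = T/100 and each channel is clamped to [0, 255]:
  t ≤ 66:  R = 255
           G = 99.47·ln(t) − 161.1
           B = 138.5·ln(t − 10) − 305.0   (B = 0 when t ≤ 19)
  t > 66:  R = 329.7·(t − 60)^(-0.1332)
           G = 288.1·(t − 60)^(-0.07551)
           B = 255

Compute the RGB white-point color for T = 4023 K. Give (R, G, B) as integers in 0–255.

(255, 206, 167)

t = 4023/100 = 40.23; the t ≤ 66 branch applies.
R = 255 by definition for t ≤ 66.
G = 99.47·ln 40.23 − 161.1 = 99.47·3.6946 − 161.1 = 206.403.
B = 138.5·ln(40.23 − 10) − 305.0 = 138.5·ln 30.23 − 305.0 = 138.5·3.4088 − 305.0 = 167.124.
Rounded: (255, 206, 167).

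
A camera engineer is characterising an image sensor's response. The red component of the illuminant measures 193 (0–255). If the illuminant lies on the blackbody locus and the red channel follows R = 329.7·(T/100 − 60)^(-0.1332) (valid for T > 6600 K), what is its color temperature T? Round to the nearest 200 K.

(t − 60)^(-0.1332) = 193/329.7 = 0.58538.
t − 60 = 0.58538^(1/-0.1332) = 0.58538^(-7.508) = 55.713, so t = 115.713.
T = 100·t = 11571 K → 11600 K to the nearest 200 K.

11600 K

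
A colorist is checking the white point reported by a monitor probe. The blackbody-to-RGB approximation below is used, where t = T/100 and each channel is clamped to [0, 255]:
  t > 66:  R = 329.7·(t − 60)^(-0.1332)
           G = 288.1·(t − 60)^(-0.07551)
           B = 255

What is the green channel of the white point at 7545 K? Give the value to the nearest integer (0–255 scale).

t = 7545/100 = 75.45; the t > 66 branch applies.
G = 288.1·(75.45 − 60)^(-0.07551) = 288.1·15.45^(-0.07551) = 288.1·0.81325 = 234.297.
Rounded: 234.

234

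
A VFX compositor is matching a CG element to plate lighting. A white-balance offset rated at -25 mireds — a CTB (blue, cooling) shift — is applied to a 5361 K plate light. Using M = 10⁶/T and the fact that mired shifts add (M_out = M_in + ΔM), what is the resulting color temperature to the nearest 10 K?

M_in = 10⁶/5361 = 186.53 mireds.
M_out = 186.53 + (-25) = 161.53 mireds.
T_out = 10⁶/161.53 = 6190.7 K → 6190 K.

6190 K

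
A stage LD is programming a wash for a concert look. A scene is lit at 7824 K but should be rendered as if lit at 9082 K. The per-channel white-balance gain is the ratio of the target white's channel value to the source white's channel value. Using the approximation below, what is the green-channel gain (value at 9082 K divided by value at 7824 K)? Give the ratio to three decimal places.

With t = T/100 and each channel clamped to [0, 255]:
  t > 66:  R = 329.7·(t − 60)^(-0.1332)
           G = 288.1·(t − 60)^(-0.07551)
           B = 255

At 7824 K (t = 78.24):
  G = 288.1·(78.24 − 60)^(-0.07551) = 288.1·18.24^(-0.07551) = 288.1·0.80312 = 231.379.
At 9082 K (t = 90.82):
  G = 288.1·(90.82 − 60)^(-0.07551) = 288.1·30.82^(-0.07551) = 288.1·0.77193 = 222.393.
Gain = 222.393 / 231.379 = 0.9612 → 0.961.

0.961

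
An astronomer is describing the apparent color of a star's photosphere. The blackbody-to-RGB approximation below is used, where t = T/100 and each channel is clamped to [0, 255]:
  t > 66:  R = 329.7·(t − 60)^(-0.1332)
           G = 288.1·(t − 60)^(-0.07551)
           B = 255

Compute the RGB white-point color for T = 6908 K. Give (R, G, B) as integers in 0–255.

(246, 244, 255)

t = 6908/100 = 69.08; the t > 66 branch applies.
R = 329.7·(69.08 − 60)^(-0.1332) = 329.7·9.08^(-0.1332) = 329.7·0.74539 = 245.755.
G = 288.1·(69.08 − 60)^(-0.07551) = 288.1·9.08^(-0.07551) = 288.1·0.84655 = 243.892.
B = 255 by definition for t > 66.
Rounded: (246, 244, 255).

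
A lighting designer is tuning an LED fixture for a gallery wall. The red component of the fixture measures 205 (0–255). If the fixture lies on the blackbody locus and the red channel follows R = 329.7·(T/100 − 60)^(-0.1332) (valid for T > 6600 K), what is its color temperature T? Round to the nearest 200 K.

(t − 60)^(-0.1332) = 205/329.7 = 0.62178.
t − 60 = 0.62178^(1/-0.1332) = 0.62178^(-7.508) = 35.423, so t = 95.423.
T = 100·t = 9542 K → 9600 K to the nearest 200 K.

9600 K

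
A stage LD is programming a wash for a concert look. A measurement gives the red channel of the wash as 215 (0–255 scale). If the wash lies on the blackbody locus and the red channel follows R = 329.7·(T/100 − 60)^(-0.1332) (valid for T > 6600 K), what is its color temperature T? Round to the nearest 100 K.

(t − 60)^(-0.1332) = 215/329.7 = 0.65211.
t − 60 = 0.65211^(1/-0.1332) = 0.65211^(-7.508) = 24.774, so t = 84.774.
T = 100·t = 8477 K → 8500 K to the nearest 100 K.

8500 K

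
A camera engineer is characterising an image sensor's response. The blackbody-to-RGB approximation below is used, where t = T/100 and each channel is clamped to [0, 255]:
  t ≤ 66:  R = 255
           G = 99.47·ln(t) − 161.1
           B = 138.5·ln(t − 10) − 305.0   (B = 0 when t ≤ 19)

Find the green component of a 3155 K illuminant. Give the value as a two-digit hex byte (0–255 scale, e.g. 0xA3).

0xB6

t = 3155/100 = 31.55; the t ≤ 66 branch applies.
G = 99.47·ln 31.55 − 161.1 = 99.47·3.4516 − 161.1 = 182.228.
Rounded: 182; in hex, 0xB6.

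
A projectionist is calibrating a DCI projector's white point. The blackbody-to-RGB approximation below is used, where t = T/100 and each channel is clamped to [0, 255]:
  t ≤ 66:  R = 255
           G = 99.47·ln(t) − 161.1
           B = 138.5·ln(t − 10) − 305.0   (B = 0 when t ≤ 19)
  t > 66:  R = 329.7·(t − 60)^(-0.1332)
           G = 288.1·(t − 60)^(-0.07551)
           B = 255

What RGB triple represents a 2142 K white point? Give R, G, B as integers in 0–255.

t = 2142/100 = 21.42; the t ≤ 66 branch applies.
R = 255 by definition for t ≤ 66.
G = 99.47·ln 21.42 − 161.1 = 99.47·3.0643 − 161.1 = 143.708.
B = 138.5·ln(21.42 − 10) − 305.0 = 138.5·ln 11.42 − 305.0 = 138.5·2.4354 − 305.0 = 32.298.
Rounded: (255, 144, 32).

R=255, G=144, B=32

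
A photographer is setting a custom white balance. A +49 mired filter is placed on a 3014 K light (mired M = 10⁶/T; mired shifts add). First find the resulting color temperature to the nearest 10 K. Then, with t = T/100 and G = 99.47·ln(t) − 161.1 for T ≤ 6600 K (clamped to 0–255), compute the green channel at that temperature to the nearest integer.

M_in = 10⁶/3014 = 331.79; M_out = 331.79 + (+49) = 380.79.
T_out = 10⁶/380.79 = 2626.2 K → 2630 K; t = 26.3.
G = 99.47·ln 26.3 − 161.1 = 99.47·3.2696 − 161.1 = 164.124.
Rounded: 164.

164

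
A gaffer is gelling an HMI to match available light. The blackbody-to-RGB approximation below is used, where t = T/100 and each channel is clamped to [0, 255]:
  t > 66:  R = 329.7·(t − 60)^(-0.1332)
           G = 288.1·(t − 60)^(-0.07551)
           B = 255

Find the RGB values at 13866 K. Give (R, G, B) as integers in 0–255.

t = 13866/100 = 138.66; the t > 66 branch applies.
R = 329.7·(138.66 − 60)^(-0.1332) = 329.7·78.66^(-0.1332) = 329.7·0.55909 = 184.334.
G = 288.1·(138.66 − 60)^(-0.07551) = 288.1·78.66^(-0.07551) = 288.1·0.71920 = 207.202.
B = 255 by definition for t > 66.
Rounded: (184, 207, 255).

(184, 207, 255)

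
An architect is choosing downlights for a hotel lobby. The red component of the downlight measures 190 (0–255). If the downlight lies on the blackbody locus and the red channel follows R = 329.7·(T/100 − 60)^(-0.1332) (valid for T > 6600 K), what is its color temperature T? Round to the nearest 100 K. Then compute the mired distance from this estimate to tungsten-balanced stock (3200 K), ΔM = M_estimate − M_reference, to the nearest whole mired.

(t − 60)^(-0.1332) = 190/329.7 = 0.57628.
t − 60 = 0.57628^(1/-0.1332) = 0.57628^(-7.508) = 62.667, so t = 122.667.
T = 100·t = 12267 K → 12300 K to the nearest 100 K.
M_estimate = 10⁶/12300 = 81.30; M_reference = 10⁶/3200 = 312.50.
ΔM = 81.30 − 312.50 = -231.20 → -231 mireds.

-231 mireds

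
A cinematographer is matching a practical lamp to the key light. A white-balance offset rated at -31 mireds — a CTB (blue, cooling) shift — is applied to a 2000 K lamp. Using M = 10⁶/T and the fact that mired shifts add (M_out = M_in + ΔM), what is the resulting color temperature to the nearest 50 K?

M_in = 10⁶/2000 = 500.00 mireds.
M_out = 500.00 + (-31) = 469.00 mireds.
T_out = 10⁶/469.00 = 2132.2 K → 2150 K.

2150 K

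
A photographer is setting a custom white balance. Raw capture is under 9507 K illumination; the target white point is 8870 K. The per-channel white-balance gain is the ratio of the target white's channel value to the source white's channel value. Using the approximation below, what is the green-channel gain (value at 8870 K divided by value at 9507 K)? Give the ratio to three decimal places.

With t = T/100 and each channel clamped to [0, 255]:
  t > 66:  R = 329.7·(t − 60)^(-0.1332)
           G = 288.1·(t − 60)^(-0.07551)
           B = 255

At 9507 K (t = 95.07):
  G = 288.1·(95.07 − 60)^(-0.07551) = 288.1·35.07^(-0.07551) = 288.1·0.76444 = 220.234.
At 8870 K (t = 88.7):
  G = 288.1·(88.7 − 60)^(-0.07551) = 288.1·28.7^(-0.07551) = 288.1·0.77610 = 223.593.
Gain = 223.593 / 220.234 = 1.0153 → 1.015.

1.015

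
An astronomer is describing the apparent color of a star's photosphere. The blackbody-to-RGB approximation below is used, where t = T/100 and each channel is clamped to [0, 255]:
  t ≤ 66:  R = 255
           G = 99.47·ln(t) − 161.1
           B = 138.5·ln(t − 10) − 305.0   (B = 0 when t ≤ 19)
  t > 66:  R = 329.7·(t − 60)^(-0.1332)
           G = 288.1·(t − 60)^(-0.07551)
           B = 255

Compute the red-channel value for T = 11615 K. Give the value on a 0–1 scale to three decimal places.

t = 11615/100 = 116.15; the t > 66 branch applies.
R = 329.7·(116.15 − 60)^(-0.1332) = 329.7·56.15^(-0.1332) = 329.7·0.58477 = 192.799.
On a 0–1 scale: 192.799/255 = 0.7561 → 0.756.

0.756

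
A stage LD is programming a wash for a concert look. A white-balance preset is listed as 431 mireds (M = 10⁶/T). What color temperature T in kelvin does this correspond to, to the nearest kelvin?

T = 10⁶ / 431 = 2320.19 K → 2320 K.

2320 K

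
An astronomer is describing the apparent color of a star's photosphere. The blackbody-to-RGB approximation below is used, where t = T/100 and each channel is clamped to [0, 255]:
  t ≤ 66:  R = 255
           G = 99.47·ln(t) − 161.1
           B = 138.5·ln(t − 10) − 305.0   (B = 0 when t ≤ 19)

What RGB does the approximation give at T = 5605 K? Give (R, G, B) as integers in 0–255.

(255, 239, 225)

t = 5605/100 = 56.05; the t ≤ 66 branch applies.
R = 255 by definition for t ≤ 66.
G = 99.47·ln 56.05 − 161.1 = 99.47·4.0262 − 161.1 = 239.391.
B = 138.5·ln(56.05 − 10) − 305.0 = 138.5·ln 46.05 − 305.0 = 138.5·3.8297 − 305.0 = 225.417.
Rounded: (255, 239, 225).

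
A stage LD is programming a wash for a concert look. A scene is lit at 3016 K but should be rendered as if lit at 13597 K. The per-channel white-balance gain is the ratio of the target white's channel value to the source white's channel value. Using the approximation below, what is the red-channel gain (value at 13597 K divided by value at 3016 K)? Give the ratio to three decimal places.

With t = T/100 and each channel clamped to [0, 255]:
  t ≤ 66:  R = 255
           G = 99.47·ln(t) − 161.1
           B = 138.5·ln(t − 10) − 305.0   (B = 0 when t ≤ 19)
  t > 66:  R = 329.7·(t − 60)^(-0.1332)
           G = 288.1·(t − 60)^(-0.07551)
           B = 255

0.726

At 3016 K (t = 30.16):
  R = 255 by definition for t ≤ 66.
At 13597 K (t = 135.97):
  R = 329.7·(135.97 − 60)^(-0.1332) = 329.7·75.97^(-0.1332) = 329.7·0.56169 = 185.190.
Gain = 185.190 / 255.000 = 0.7262 → 0.726.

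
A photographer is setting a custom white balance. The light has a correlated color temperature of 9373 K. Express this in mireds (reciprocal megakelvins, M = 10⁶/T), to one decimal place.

106.7 mireds

M = 10⁶ / 9373 = 106.689 → 106.7 mireds.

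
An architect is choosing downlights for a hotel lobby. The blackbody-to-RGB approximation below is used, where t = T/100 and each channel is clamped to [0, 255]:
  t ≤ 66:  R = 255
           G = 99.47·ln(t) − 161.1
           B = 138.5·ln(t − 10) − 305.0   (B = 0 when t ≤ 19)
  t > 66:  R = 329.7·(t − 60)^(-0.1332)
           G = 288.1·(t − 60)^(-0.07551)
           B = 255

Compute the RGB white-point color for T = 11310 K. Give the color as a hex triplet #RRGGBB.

#C2D5FF

t = 11310/100 = 113.1; the t > 66 branch applies.
R = 329.7·(113.1 − 60)^(-0.1332) = 329.7·53.1^(-0.1332) = 329.7·0.58914 = 194.239.
G = 288.1·(113.1 − 60)^(-0.07551) = 288.1·53.1^(-0.07551) = 288.1·0.74086 = 213.443.
B = 255 by definition for t > 66.
Rounded: (194, 213, 255).
In hex: #C2D5FF.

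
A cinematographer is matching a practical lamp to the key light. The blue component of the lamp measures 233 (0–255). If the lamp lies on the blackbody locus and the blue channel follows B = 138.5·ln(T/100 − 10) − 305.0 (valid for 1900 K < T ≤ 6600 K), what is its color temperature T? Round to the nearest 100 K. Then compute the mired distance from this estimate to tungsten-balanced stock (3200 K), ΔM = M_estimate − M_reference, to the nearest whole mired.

-143 mireds

ln(t − 10) = (233 + 305.0) / 138.5 = 3.8845.
t − 10 = e^3.8845 = 48.641, so t = 58.641.
T = 100·t = 5864 K → 5900 K to the nearest 100 K.
M_estimate = 10⁶/5900 = 169.49; M_reference = 10⁶/3200 = 312.50.
ΔM = 169.49 − 312.50 = -143.01 → -143 mireds.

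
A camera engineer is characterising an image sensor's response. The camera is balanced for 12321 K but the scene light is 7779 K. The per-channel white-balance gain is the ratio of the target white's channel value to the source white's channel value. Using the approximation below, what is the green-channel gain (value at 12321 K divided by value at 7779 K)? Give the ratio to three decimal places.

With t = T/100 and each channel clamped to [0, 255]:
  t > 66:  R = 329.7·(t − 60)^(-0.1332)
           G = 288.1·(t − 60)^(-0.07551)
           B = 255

At 7779 K (t = 77.79):
  G = 288.1·(77.79 − 60)^(-0.07551) = 288.1·17.79^(-0.07551) = 288.1·0.80464 = 231.816.
At 12321 K (t = 123.21):
  G = 288.1·(123.21 − 60)^(-0.07551) = 288.1·63.21^(-0.07551) = 288.1·0.73118 = 210.652.
Gain = 210.652 / 231.816 = 0.9087 → 0.909.

0.909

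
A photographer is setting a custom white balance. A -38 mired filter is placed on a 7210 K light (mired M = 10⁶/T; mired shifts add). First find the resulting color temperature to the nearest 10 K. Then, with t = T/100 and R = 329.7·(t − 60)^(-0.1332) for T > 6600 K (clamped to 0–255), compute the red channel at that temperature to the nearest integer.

202

M_in = 10⁶/7210 = 138.70; M_out = 138.70 + (-38) = 100.70.
T_out = 10⁶/100.70 = 9930.9 K → 9930 K; t = 99.3.
R = 329.7·(99.3 − 60)^(-0.1332) = 329.7·39.3^(-0.1332) = 329.7·0.61323 = 202.184.
Rounded: 202.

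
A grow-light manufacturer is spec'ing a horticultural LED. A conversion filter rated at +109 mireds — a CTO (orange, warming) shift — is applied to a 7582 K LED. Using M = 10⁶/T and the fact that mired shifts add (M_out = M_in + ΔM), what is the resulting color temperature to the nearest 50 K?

4150 K

M_in = 10⁶/7582 = 131.89 mireds.
M_out = 131.89 + (+109) = 240.89 mireds.
T_out = 10⁶/240.89 = 4151.2 K → 4150 K.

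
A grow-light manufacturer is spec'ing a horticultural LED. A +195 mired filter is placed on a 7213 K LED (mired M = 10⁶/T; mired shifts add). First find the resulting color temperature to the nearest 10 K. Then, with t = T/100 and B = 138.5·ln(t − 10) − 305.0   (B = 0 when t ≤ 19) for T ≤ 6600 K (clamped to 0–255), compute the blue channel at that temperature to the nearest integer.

110

M_in = 10⁶/7213 = 138.64; M_out = 138.64 + (+195) = 333.64.
T_out = 10⁶/333.64 = 2997.3 K → 3000 K; t = 30.
B = 138.5·ln(30 − 10) − 305.0 = 138.5·ln 20 − 305.0 = 138.5·2.9957 − 305.0 = 109.909.
Rounded: 110.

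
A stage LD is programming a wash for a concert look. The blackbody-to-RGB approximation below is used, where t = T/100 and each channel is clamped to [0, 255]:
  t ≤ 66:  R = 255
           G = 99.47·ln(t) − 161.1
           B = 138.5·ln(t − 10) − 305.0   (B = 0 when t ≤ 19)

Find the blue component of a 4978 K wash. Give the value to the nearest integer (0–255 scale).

205

t = 4978/100 = 49.78; the t ≤ 66 branch applies.
B = 138.5·ln(49.78 − 10) − 305.0 = 138.5·ln 39.78 − 305.0 = 138.5·3.6834 − 305.0 = 205.146.
Rounded: 205.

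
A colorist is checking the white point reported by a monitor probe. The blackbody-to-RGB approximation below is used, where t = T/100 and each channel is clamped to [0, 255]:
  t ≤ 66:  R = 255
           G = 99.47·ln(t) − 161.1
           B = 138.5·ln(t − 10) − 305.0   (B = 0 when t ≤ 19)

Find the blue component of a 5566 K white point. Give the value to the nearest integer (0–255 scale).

t = 5566/100 = 55.66; the t ≤ 66 branch applies.
B = 138.5·ln(55.66 − 10) − 305.0 = 138.5·ln 45.66 − 305.0 = 138.5·3.8212 − 305.0 = 224.239.
Rounded: 224.

224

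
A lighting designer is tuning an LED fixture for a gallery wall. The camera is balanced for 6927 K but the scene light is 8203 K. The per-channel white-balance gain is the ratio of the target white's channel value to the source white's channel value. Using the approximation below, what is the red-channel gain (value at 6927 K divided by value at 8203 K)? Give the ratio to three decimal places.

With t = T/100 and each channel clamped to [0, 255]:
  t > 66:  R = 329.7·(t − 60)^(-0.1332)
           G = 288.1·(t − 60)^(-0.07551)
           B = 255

1.122

At 8203 K (t = 82.03):
  R = 329.7·(82.03 − 60)^(-0.1332) = 329.7·22.03^(-0.1332) = 329.7·0.66238 = 218.388.
At 6927 K (t = 69.27):
  R = 329.7·(69.27 − 60)^(-0.1332) = 329.7·9.27^(-0.1332) = 329.7·0.74334 = 245.078.
Gain = 245.078 / 218.388 = 1.1222 → 1.122.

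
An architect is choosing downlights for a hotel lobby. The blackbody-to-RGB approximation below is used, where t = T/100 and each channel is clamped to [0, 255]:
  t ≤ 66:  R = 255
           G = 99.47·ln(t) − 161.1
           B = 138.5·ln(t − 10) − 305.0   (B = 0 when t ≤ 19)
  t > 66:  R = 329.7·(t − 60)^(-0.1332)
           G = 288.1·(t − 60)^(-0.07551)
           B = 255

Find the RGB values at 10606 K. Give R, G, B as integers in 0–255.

t = 10606/100 = 106.06; the t > 66 branch applies.
R = 329.7·(106.06 − 60)^(-0.1332) = 329.7·46.06^(-0.1332) = 329.7·0.60041 = 197.954.
G = 288.1·(106.06 − 60)^(-0.07551) = 288.1·46.06^(-0.07551) = 288.1·0.74886 = 215.747.
B = 255 by definition for t > 66.
Rounded: (198, 216, 255).

R=198, G=216, B=255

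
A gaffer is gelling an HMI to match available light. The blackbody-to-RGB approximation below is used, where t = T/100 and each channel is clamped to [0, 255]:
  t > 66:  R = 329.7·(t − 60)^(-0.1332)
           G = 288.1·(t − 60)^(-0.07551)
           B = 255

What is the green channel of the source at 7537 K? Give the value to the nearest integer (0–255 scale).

234

t = 7537/100 = 75.37; the t > 66 branch applies.
G = 288.1·(75.37 − 60)^(-0.07551) = 288.1·15.37^(-0.07551) = 288.1·0.81357 = 234.389.
Rounded: 234.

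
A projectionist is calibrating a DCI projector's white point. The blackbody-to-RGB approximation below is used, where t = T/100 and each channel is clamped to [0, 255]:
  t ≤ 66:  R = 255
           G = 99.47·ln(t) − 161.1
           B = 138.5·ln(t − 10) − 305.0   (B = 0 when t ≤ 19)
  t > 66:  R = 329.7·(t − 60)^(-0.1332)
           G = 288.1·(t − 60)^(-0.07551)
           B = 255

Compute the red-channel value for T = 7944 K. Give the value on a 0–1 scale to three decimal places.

t = 7944/100 = 79.44; the t > 66 branch applies.
R = 329.7·(79.44 − 60)^(-0.1332) = 329.7·19.44^(-0.1332) = 329.7·0.67351 = 222.057.
On a 0–1 scale: 222.057/255 = 0.8708 → 0.871.

0.871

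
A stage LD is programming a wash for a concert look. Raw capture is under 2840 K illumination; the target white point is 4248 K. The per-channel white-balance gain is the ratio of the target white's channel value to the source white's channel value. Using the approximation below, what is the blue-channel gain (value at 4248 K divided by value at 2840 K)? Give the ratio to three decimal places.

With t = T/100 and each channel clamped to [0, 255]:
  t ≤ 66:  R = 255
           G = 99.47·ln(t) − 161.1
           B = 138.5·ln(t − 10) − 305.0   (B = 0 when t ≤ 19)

1.800

At 2840 K (t = 28.4):
  B = 138.5·ln(28.4 − 10) − 305.0 = 138.5·ln 18.4 − 305.0 = 138.5·2.9124 − 305.0 = 98.361.
At 4248 K (t = 42.48):
  B = 138.5·ln(42.48 − 10) − 305.0 = 138.5·ln 32.48 − 305.0 = 138.5·3.4806 − 305.0 = 177.066.
Gain = 177.066 / 98.361 = 1.8002 → 1.800.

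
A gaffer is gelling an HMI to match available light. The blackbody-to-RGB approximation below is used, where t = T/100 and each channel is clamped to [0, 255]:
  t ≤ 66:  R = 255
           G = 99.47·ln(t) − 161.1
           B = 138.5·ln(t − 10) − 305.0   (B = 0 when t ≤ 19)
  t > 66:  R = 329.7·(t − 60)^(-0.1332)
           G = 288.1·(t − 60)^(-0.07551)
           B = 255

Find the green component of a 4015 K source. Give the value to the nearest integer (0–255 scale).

t = 4015/100 = 40.15; the t ≤ 66 branch applies.
G = 99.47·ln 40.15 − 161.1 = 99.47·3.6926 − 161.1 = 206.205.
Rounded: 206.

206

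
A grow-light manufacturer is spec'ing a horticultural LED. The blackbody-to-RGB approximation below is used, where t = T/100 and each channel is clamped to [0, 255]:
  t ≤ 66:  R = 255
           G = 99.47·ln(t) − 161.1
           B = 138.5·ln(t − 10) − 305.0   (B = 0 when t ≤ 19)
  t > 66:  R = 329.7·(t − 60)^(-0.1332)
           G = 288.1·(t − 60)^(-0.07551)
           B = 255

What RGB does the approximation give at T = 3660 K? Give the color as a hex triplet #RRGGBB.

#FFC595

t = 3660/100 = 36.6; the t ≤ 66 branch applies.
R = 255 by definition for t ≤ 66.
G = 99.47·ln 36.6 − 161.1 = 99.47·3.6000 − 161.1 = 196.997.
B = 138.5·ln(36.6 − 10) − 305.0 = 138.5·ln 26.6 − 305.0 = 138.5·3.2809 − 305.0 = 149.406.
Rounded: (255, 197, 149).
In hex: #FFC595.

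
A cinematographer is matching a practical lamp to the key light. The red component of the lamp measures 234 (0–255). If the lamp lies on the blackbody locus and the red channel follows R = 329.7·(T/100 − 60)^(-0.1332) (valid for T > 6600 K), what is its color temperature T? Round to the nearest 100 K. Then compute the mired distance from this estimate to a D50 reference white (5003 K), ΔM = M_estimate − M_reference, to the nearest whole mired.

-63 mireds

(t − 60)^(-0.1332) = 234/329.7 = 0.70974.
t − 60 = 0.70974^(1/-0.1332) = 0.70974^(-7.508) = 13.119, so t = 73.119.
T = 100·t = 7312 K → 7300 K to the nearest 100 K.
M_estimate = 10⁶/7300 = 136.99; M_reference = 10⁶/5003 = 199.88.
ΔM = 136.99 − 199.88 = -62.89 → -63 mireds.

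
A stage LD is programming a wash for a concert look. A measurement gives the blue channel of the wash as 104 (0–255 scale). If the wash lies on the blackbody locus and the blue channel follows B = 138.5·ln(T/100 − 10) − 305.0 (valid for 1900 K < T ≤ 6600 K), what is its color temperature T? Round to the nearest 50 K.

ln(t − 10) = (104 + 305.0) / 138.5 = 2.9531.
t − 10 = e^2.9531 = 19.165, so t = 29.165.
T = 100·t = 2916 K → 2900 K to the nearest 50 K.

2900 K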